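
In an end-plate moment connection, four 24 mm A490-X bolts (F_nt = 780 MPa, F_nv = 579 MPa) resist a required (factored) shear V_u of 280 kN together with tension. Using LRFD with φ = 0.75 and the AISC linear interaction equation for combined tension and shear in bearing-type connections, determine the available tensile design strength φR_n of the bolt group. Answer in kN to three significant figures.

A_b = π·24²/4 = 452.4 mm²; f_rv = 280 × 1000 / (4 × 452.4) = 154.7 MPa.
F'_nt = 1.3 F_nt − (F_nt / φF_nv) f_rv = 1.3·780 − (780/(0.75·579))·154.7 = 736.1 MPa, capped at F_nt → F'_nt = 736.1 MPa.
R_n = F'_nt · A_b · n = 736.1 × 452.4 × 4 / 1000 = 1332 kN.
Design strength φR_n = 0.75 × 1332 = 999 kN.

999 kN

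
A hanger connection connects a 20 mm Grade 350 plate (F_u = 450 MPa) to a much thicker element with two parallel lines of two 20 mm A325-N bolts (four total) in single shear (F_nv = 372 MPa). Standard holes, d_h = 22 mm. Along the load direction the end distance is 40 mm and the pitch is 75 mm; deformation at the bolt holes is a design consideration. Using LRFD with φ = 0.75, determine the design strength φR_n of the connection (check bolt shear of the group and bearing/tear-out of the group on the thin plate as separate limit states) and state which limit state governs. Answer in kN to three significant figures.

351 kN (bolt shear governs)

Bolt shear: A_b = π·20²/4 = 314.2 mm²; R_n = 372 × 314.2 × 4 × 1 / 1000 = 467.5 kN → 0.75 × 467.5 = 351 kN.
Bearing (1.2 l_c t F_u ≤ 2.4 d t F_u): upper limit = 2.4·20·20·450 / 1000 = 432 kN.
  Edge l_c = 40 − 22/2 = 29 → r_n = 313.2 kN; interior l_c = 75 − 22 = 53 → r_n = 432 kN.
  R_n,bearing = 2·313.2 + 2·432 = 1490 kN → 0.75 × 1490 = 1120 kN.
Bolt shear governs: 351 kN.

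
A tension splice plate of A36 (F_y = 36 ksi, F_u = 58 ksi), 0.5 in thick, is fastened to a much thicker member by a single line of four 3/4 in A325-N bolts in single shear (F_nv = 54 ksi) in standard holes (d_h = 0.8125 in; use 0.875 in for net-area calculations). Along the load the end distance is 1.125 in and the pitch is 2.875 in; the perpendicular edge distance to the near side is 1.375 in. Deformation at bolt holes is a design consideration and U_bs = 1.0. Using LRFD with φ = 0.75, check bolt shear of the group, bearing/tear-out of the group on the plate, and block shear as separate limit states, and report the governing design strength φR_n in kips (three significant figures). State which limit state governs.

71.6 kips (bolt shear governs)

Bolt shear: A_b = π·0.75²/4 = 0.4418 in²; R_n = 54 × 0.4418 × 4 × 1 = 95.43 kips → 0.75 × 95.43 = 71.6 kips.
Bearing: edge l_c = 0.7188, r_n = 25.01 kips; interior l_c = 2.062, r_n = 52.2 kips; R_n = 25.01 + 3·52.2 = 181.6 kips → 136 kips.
Block shear: A_gv = 4.875, A_nv = 3.344, A_nt = 0.4688 in²; R_n = min(0.6F_uA_nv, 0.6F_yA_gv) + U_bs·F_u·A_nt = 132.5 kips → 99.4 kips.
Bolt shear governs: 71.6 kips.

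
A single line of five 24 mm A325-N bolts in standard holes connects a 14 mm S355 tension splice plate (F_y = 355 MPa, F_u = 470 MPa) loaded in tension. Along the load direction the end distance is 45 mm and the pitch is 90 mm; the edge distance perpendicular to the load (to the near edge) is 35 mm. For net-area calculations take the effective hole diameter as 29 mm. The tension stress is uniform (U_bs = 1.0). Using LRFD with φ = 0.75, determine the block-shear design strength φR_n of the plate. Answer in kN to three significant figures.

Shear plane L_v = 45 + 4·90 = 405 mm; A_gv = 405 × 14 = 5670 mm².
A_nv = (405 − 4.5·29) × 14 = 3843 mm².
A_nt = (35 − 0.5·29) × 14 = 287 mm².
0.6 F_u A_nv = 1084 kN; 0.6 F_y A_gv = 1208 kN → shear rupture governs the shear term.
R_n = 1084 + 1.0 × 470 × 287 / 1000 = 1219 kN.
Design strength φR_n = 0.75 × 1219 = 914 kN.

914 kN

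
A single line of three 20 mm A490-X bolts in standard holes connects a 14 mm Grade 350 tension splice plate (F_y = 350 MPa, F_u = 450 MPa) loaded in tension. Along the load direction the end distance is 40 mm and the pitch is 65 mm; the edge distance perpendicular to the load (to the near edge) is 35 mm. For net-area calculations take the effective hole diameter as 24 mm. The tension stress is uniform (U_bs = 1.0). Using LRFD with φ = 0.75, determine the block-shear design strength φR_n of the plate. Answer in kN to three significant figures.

421 kN

Shear plane L_v = 40 + 2·65 = 170 mm; A_gv = 170 × 14 = 2380 mm².
A_nv = (170 − 2.5·24) × 14 = 1540 mm².
A_nt = (35 − 0.5·24) × 14 = 322 mm².
0.6 F_u A_nv = 415.8 kN; 0.6 F_y A_gv = 499.8 kN → shear rupture governs the shear term.
R_n = 415.8 + 1.0 × 450 × 322 / 1000 = 560.7 kN.
Design strength φR_n = 0.75 × 560.7 = 421 kN.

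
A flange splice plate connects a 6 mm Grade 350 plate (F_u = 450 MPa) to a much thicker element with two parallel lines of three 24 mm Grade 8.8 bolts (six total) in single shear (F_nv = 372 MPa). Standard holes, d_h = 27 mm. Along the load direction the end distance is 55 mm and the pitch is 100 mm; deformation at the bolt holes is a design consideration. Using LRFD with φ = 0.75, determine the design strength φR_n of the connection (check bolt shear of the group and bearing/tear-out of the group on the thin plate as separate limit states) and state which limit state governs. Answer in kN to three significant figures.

668 kN (bearing governs)

Bolt shear: A_b = π·24²/4 = 452.4 mm²; R_n = 372 × 452.4 × 6 × 1 / 1000 = 1010 kN → 0.75 × 1010 = 757 kN.
Bearing (1.2 l_c t F_u ≤ 2.4 d t F_u): upper limit = 2.4·24·6·450 / 1000 = 155.5 kN.
  Edge l_c = 55 − 27/2 = 41.5 → r_n = 134.5 kN; interior l_c = 100 − 27 = 73 → r_n = 155.5 kN.
  R_n,bearing = 2·134.5 + 4·155.5 = 891 kN → 0.75 × 891 = 668 kN.
Bearing governs: 668 kN.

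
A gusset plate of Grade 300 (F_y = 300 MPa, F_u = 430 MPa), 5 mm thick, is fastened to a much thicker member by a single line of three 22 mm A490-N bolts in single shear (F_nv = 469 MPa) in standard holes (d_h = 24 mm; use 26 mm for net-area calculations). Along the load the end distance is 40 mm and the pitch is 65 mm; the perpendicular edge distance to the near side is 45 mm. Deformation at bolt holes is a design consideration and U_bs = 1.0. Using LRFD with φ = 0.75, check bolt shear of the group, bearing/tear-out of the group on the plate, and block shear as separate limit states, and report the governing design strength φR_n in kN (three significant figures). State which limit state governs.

Bolt shear: A_b = π·22²/4 = 380.1 mm²; R_n = 469 × 380.1 × 3 × 1 / 1000 = 534.8 kN → 0.75 × 534.8 = 401 kN.
Bearing: edge l_c = 28, r_n = 72.24 kN; interior l_c = 41, r_n = 105.8 kN; R_n = 72.24 + 2·105.8 = 283.8 kN → 213 kN.
Block shear: A_gv = 850, A_nv = 525, A_nt = 160 mm²; R_n = min(0.6F_uA_nv, 0.6F_yA_gv) + U_bs·F_u·A_nt = 204.2 kN → 153 kN.
Block shear governs: 153 kN.

153 kN (block shear governs)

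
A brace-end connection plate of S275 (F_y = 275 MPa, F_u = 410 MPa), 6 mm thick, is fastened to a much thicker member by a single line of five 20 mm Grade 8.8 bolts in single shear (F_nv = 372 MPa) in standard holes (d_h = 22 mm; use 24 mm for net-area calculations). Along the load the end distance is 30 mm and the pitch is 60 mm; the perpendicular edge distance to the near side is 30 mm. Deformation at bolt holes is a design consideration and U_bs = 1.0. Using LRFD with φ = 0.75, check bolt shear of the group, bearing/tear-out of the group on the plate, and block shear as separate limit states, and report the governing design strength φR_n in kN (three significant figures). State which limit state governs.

Bolt shear: A_b = π·20²/4 = 314.2 mm²; R_n = 372 × 314.2 × 5 × 1 / 1000 = 584.3 kN → 0.75 × 584.3 = 438 kN.
Bearing: edge l_c = 19, r_n = 56.09 kN; interior l_c = 38, r_n = 112.2 kN; R_n = 56.09 + 4·112.2 = 504.8 kN → 379 kN.
Block shear: A_gv = 1620, A_nv = 972, A_nt = 108 mm²; R_n = min(0.6F_uA_nv, 0.6F_yA_gv) + U_bs·F_u·A_nt = 283.4 kN → 213 kN.
Block shear governs: 213 kN.

213 kN (block shear governs)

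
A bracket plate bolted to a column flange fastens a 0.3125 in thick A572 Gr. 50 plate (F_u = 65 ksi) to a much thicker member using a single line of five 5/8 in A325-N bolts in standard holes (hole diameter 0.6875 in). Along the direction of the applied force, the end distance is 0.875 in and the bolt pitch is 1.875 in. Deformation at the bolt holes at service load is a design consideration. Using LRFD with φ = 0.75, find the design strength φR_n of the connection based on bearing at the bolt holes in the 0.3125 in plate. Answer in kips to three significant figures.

Per bolt r_n = 1.2 l_c t F_u ≤ 2.4 d t F_u; upper limit = 2.4 × 0.625 × 0.3125 × 65 = 30.47 kips.
Edge bolt: l_c = 0.875 − 0.6875/2 = 0.5312 in → 1.2 × 0.5312 × 0.3125 × 65 = 12.95 → r_n = 12.95 kips.
Interior bolts: l_c = 1.875 − 0.6875 = 1.188 in → 1.2 × 1.188 × 0.3125 × 65 = 28.95 → r_n = 28.95 kips.
R_n = 1 × 12.95 + 4 × 28.95 = 128.7 kips.
Design strength φR_n = 0.75 × 128.7 = 96.5 kips.

96.5 kips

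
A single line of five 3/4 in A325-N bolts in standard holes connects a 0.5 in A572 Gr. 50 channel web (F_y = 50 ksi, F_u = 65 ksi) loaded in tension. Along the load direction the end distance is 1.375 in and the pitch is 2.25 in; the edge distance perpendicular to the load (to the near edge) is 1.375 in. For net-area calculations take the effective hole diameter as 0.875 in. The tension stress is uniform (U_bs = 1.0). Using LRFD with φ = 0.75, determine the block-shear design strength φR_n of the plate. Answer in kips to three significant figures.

Shear plane L_v = 1.375 + 4·2.25 = 10.38 in; A_gv = 10.38 × 0.5 = 5.188 in².
A_nv = (10.38 − 4.5·0.875) × 0.5 = 3.219 in².
A_nt = (1.375 − 0.5·0.875) × 0.5 = 0.4688 in².
0.6 F_u A_nv = 125.5 kips; 0.6 F_y A_gv = 155.6 kips → shear rupture governs the shear term.
R_n = 125.5 + 1.0 × 65 × 0.4688 = 156 kips.
Design strength φR_n = 0.75 × 156 = 117 kips.

117 kips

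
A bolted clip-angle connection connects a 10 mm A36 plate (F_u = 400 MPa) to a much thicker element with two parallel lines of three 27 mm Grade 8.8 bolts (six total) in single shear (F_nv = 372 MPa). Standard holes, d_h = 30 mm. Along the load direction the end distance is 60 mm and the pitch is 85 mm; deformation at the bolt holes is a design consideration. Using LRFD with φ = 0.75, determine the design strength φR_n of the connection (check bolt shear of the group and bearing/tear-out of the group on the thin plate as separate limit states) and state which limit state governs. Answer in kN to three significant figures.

Bolt shear: A_b = π·27²/4 = 572.6 mm²; R_n = 372 × 572.6 × 6 × 1 / 1000 = 1278 kN → 0.75 × 1278 = 958 kN.
Bearing (1.2 l_c t F_u ≤ 2.4 d t F_u): upper limit = 2.4·27·10·400 / 1000 = 259.2 kN.
  Edge l_c = 60 − 30/2 = 45 → r_n = 216 kN; interior l_c = 85 − 30 = 55 → r_n = 259.2 kN.
  R_n,bearing = 2·216 + 4·259.2 = 1469 kN → 0.75 × 1469 = 1100 kN.
Bolt shear governs: 958 kN.

958 kN (bolt shear governs)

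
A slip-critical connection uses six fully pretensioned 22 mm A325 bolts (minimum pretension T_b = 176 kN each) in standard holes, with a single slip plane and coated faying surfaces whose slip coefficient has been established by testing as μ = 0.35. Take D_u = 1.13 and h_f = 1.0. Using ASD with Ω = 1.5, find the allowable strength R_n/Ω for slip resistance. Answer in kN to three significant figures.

R_n = μ · D_u · h_f · T_b · n_s · n_b = 0.35 × 1.13 × 1.0 × 176 × 1 × 6 = 417.6 kN.
Allowable strength R_n/Ω = 417.6 / 1.5 = 278 kN.

278 kN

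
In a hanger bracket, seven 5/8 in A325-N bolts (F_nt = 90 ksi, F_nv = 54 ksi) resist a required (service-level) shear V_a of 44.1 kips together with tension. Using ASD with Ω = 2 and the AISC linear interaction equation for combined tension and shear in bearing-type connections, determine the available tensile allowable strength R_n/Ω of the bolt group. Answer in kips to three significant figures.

A_b = π·0.625²/4 = 0.3068 in²; f_rv = 44.1 / (7 × 0.3068) = 20.53 ksi.
F'_nt = 1.3 F_nt − (Ω F_nt / F_nv) f_rv = 1.3·90 − (2·90/54)·20.53 = 48.55 ksi, capped at F_nt → F'_nt = 48.55 ksi.
R_n = F'_nt · A_b · n = 48.55 × 0.3068 × 7 = 104.3 kips.
Allowable strength R_n/Ω = 104.3 / 2 = 52.1 kips.

52.1 kips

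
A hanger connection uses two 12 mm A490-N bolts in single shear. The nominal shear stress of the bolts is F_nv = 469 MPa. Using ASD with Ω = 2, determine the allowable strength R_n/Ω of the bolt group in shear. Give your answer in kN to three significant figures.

53 kN

A_b = π × 12² / 4 = 113.1 mm².
R_n = F_nv · A_b · n · n_s = 469 × 113.1 × 2 × 1 / 1000 = 106.1 kN.
Allowable strength R_n/Ω = 106.1 / 2 = 53 kN.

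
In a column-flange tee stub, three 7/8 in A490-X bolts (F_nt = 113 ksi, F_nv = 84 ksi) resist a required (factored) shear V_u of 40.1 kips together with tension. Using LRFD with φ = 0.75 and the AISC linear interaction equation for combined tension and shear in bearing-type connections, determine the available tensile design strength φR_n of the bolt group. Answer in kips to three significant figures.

A_b = π·0.875²/4 = 0.6013 in²; f_rv = 40.1 / (3 × 0.6013) = 22.23 ksi.
F'_nt = 1.3 F_nt − (F_nt / φF_nv) f_rv = 1.3·113 − (113/(0.75·84))·22.23 = 107 ksi, capped at F_nt → F'_nt = 107 ksi.
R_n = F'_nt · A_b · n = 107 × 0.6013 × 3 = 193.1 kips.
Design strength φR_n = 0.75 × 193.1 = 145 kips.

145 kips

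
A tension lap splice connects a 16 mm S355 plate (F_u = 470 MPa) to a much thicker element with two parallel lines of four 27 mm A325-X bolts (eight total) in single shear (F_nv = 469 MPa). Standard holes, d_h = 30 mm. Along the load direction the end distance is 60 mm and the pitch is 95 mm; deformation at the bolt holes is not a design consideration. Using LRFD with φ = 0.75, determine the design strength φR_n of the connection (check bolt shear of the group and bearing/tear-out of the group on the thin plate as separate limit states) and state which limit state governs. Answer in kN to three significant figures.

1610 kN (bolt shear governs)

Bolt shear: A_b = π·27²/4 = 572.6 mm²; R_n = 469 × 572.6 × 8 × 1 / 1000 = 2148 kN → 0.75 × 2148 = 1610 kN.
Bearing (1.5 l_c t F_u ≤ 3.0 d t F_u): upper limit = 3.0·27·16·470 / 1000 = 609.1 kN.
  Edge l_c = 60 − 30/2 = 45 → r_n = 507.6 kN; interior l_c = 95 − 30 = 65 → r_n = 609.1 kN.
  R_n,bearing = 2·507.6 + 6·609.1 = 4670 kN → 0.75 × 4670 = 3500 kN.
Bolt shear governs: 1610 kN.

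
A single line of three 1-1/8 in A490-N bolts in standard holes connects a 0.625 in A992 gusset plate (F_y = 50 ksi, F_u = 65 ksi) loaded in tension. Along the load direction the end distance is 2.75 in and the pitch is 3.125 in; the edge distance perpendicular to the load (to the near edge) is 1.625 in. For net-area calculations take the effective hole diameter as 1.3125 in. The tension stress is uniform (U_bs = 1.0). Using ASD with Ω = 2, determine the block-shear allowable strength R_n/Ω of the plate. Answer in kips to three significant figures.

89.4 kips

Shear plane L_v = 2.75 + 2·3.125 = 9 in; A_gv = 9 × 0.625 = 5.625 in².
A_nv = (9 − 2.5·1.3125) × 0.625 = 3.574 in².
A_nt = (1.625 − 0.5·1.3125) × 0.625 = 0.6055 in².
0.6 F_u A_nv = 139.4 kips; 0.6 F_y A_gv = 168.8 kips → shear rupture governs the shear term.
R_n = 139.4 + 1.0 × 65 × 0.6055 = 178.8 kips.
Allowable strength R_n/Ω = 178.8 / 2 = 89.4 kips.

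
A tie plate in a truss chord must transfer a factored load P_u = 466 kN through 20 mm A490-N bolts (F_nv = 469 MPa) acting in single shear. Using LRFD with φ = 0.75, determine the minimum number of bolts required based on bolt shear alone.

A_b = π·20²/4 = 314.2 mm².
Per-bolt design strength φR_n = 0.75 × 469 × 314.2 × 1 / 1000 = 110.5 kN.
n ≥ 466 / 110.5 = 4.217 → use 5 bolts.

5 bolts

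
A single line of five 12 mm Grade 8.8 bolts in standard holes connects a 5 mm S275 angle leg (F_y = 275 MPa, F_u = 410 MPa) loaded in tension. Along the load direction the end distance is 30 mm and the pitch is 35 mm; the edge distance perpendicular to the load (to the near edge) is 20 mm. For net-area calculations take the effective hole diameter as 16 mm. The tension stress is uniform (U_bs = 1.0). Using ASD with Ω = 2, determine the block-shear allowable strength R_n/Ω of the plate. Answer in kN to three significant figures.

Shear plane L_v = 30 + 4·35 = 170 mm; A_gv = 170 × 5 = 850 mm².
A_nv = (170 − 4.5·16) × 5 = 490 mm².
A_nt = (20 − 0.5·16) × 5 = 60 mm².
0.6 F_u A_nv = 120.5 kN; 0.6 F_y A_gv = 140.2 kN → shear rupture governs the shear term.
R_n = 120.5 + 1.0 × 410 × 60 / 1000 = 145.1 kN.
Allowable strength R_n/Ω = 145.1 / 2 = 72.6 kN.

72.6 kN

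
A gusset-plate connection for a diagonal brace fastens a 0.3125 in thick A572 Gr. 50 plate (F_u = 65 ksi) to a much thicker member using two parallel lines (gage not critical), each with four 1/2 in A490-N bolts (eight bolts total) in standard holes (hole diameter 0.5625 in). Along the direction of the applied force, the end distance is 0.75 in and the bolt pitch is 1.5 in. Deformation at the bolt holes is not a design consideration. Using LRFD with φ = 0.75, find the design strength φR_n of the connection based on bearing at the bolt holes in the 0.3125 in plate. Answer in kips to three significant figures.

150 kips

Per bolt r_n = 1.5 l_c t F_u ≤ 3.0 d t F_u; upper limit = 3.0 × 0.5 × 0.3125 × 65 = 30.47 kips.
Edge bolt: l_c = 0.75 − 0.5625/2 = 0.4688 in → 1.5 × 0.4688 × 0.3125 × 65 = 14.28 → r_n = 14.28 kips.
Interior bolts: l_c = 1.5 − 0.5625 = 0.9375 in → 1.5 × 0.9375 × 0.3125 × 65 = 28.56 → r_n = 28.56 kips.
R_n = 2 × 14.28 + 6 × 28.56 = 200 kips.
Design strength φR_n = 0.75 × 200 = 150 kips.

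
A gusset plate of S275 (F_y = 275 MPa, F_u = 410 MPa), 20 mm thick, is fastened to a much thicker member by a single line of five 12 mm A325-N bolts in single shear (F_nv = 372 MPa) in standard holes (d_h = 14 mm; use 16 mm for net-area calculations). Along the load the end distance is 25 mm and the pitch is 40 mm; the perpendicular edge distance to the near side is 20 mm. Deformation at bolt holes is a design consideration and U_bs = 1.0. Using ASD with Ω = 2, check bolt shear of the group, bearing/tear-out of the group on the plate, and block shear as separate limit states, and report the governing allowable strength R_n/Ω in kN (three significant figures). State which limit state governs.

Bolt shear: A_b = π·12²/4 = 113.1 mm²; R_n = 372 × 113.1 × 5 × 1 / 1000 = 210.4 kN → 210.4 / 2 = 105 kN.
Bearing: edge l_c = 18, r_n = 177.1 kN; interior l_c = 26, r_n = 236.2 kN; R_n = 177.1 + 4·236.2 = 1122 kN → 561 kN.
Block shear: A_gv = 3700, A_nv = 2260, A_nt = 240 mm²; R_n = min(0.6F_uA_nv, 0.6F_yA_gv) + U_bs·F_u·A_nt = 654.4 kN → 327 kN.
Bolt shear governs: 105 kN.

105 kN (bolt shear governs)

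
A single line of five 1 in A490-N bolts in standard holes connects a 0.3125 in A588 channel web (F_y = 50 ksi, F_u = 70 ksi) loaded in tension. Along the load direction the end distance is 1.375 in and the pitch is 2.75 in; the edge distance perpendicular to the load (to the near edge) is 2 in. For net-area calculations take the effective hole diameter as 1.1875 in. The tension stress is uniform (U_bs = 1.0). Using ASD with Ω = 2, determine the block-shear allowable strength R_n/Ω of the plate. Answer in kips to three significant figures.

61.5 kips

Shear plane L_v = 1.375 + 4·2.75 = 12.38 in; A_gv = 12.38 × 0.3125 = 3.867 in².
A_nv = (12.38 − 4.5·1.1875) × 0.3125 = 2.197 in².
A_nt = (2 − 0.5·1.1875) × 0.3125 = 0.4395 in².
0.6 F_u A_nv = 92.29 kips; 0.6 F_y A_gv = 116 kips → shear rupture governs the shear term.
R_n = 92.29 + 1.0 × 70 × 0.4395 = 123 kips.
Allowable strength R_n/Ω = 123 / 2 = 61.5 kips.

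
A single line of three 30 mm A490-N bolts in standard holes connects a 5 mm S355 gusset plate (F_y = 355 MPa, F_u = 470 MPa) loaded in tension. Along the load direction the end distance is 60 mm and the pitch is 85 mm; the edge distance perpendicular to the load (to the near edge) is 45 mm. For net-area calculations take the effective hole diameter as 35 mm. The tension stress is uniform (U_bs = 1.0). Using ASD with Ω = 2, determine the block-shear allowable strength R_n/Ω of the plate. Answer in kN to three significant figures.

Shear plane L_v = 60 + 2·85 = 230 mm; A_gv = 230 × 5 = 1150 mm².
A_nv = (230 − 2.5·35) × 5 = 712.5 mm².
A_nt = (45 − 0.5·35) × 5 = 137.5 mm².
0.6 F_u A_nv = 200.9 kN; 0.6 F_y A_gv = 245 kN → shear rupture governs the shear term.
R_n = 200.9 + 1.0 × 470 × 137.5 / 1000 = 265.6 kN.
Allowable strength R_n/Ω = 265.6 / 2 = 133 kN.

133 kN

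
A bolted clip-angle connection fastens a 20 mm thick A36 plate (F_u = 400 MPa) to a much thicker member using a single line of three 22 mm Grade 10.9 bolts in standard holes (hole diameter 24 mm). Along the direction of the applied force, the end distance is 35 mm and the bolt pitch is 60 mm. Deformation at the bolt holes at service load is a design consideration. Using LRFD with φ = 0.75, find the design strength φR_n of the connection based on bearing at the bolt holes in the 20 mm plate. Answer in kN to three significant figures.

684 kN

Per bolt r_n = 1.2 l_c t F_u ≤ 2.4 d t F_u; upper limit = 2.4 × 22 × 20 × 400 / 1000 = 422.4 kN.
Edge bolt: l_c = 35 − 24/2 = 23 mm → 1.2 × 23 × 20 × 400 / 1000 = 220.8 → r_n = 220.8 kN.
Interior bolts: l_c = 60 − 24 = 36 mm → 1.2 × 36 × 20 × 400 / 1000 = 345.6 → r_n = 345.6 kN.
R_n = 1 × 220.8 + 2 × 345.6 = 912 kN.
Design strength φR_n = 0.75 × 912 = 684 kN.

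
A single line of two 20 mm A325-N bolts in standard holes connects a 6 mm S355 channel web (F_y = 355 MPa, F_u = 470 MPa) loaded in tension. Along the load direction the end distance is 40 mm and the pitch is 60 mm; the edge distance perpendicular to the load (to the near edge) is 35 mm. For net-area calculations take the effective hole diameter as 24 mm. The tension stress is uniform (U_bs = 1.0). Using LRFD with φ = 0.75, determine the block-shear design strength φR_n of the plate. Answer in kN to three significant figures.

130 kN

Shear plane L_v = 40 + 1·60 = 100 mm; A_gv = 100 × 6 = 600 mm².
A_nv = (100 − 1.5·24) × 6 = 384 mm².
A_nt = (35 − 0.5·24) × 6 = 138 mm².
0.6 F_u A_nv = 108.3 kN; 0.6 F_y A_gv = 127.8 kN → shear rupture governs the shear term.
R_n = 108.3 + 1.0 × 470 × 138 / 1000 = 173.1 kN.
Design strength φR_n = 0.75 × 173.1 = 130 kN.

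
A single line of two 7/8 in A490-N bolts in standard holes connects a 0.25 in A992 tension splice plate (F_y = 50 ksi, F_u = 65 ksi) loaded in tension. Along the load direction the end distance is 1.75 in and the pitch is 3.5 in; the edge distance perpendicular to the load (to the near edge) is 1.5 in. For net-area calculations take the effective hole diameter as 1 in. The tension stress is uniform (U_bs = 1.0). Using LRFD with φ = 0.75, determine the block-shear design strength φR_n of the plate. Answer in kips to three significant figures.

39.6 kips

Shear plane L_v = 1.75 + 1·3.5 = 5.25 in; A_gv = 5.25 × 0.25 = 1.312 in².
A_nv = (5.25 − 1.5·1) × 0.25 = 0.9375 in².
A_nt = (1.5 − 0.5·1) × 0.25 = 0.25 in².
0.6 F_u A_nv = 36.56 kips; 0.6 F_y A_gv = 39.38 kips → shear rupture governs the shear term.
R_n = 36.56 + 1.0 × 65 × 0.25 = 52.81 kips.
Design strength φR_n = 0.75 × 52.81 = 39.6 kips.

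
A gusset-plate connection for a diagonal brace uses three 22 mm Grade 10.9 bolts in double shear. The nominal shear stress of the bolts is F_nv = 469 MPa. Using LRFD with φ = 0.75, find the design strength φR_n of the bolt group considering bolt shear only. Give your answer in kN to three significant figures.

A_b = π × 22² / 4 = 380.1 mm².
R_n = F_nv · A_b · n · n_s = 469 × 380.1 × 3 × 2 / 1000 = 1070 kN.
Design strength φR_n = 0.75 × 1070 = 802 kN.

802 kN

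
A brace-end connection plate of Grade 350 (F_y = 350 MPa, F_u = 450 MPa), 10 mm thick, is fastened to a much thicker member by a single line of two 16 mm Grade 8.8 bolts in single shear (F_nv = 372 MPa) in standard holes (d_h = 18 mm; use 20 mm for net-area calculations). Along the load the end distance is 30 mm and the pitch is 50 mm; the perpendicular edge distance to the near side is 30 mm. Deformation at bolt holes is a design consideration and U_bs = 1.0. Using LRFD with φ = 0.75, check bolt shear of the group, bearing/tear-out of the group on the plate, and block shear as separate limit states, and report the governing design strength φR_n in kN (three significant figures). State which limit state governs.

Bolt shear: A_b = π·16²/4 = 201.1 mm²; R_n = 372 × 201.1 × 2 × 1 / 1000 = 149.6 kN → 0.75 × 149.6 = 112 kN.
Bearing: edge l_c = 21, r_n = 113.4 kN; interior l_c = 32, r_n = 172.8 kN; R_n = 113.4 + 1·172.8 = 286.2 kN → 215 kN.
Block shear: A_gv = 800, A_nv = 500, A_nt = 200 mm²; R_n = min(0.6F_uA_nv, 0.6F_yA_gv) + U_bs·F_u·A_nt = 225 kN → 169 kN.
Bolt shear governs: 112 kN.

112 kN (bolt shear governs)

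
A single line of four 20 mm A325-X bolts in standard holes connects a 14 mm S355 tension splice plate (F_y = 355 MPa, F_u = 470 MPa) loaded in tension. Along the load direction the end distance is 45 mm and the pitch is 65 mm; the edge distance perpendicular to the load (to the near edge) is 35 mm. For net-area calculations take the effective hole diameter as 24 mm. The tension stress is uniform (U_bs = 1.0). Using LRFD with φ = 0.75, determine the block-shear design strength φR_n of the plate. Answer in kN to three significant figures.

Shear plane L_v = 45 + 3·65 = 240 mm; A_gv = 240 × 14 = 3360 mm².
A_nv = (240 − 3.5·24) × 14 = 2184 mm².
A_nt = (35 − 0.5·24) × 14 = 322 mm².
0.6 F_u A_nv = 615.9 kN; 0.6 F_y A_gv = 715.7 kN → shear rupture governs the shear term.
R_n = 615.9 + 1.0 × 470 × 322 / 1000 = 767.2 kN.
Design strength φR_n = 0.75 × 767.2 = 575 kN.

575 kN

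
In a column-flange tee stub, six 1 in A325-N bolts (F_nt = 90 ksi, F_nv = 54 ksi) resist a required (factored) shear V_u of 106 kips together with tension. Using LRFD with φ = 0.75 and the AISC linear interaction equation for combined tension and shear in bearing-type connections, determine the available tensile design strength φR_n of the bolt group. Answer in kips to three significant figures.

237 kips

A_b = π·1²/4 = 0.7854 in²; f_rv = 106 / (6 × 0.7854) = 22.49 ksi.
F'_nt = 1.3 F_nt − (F_nt / φF_nv) f_rv = 1.3·90 − (90/(0.75·54))·22.49 = 67.01 ksi, capped at F_nt → F'_nt = 67.01 ksi.
R_n = F'_nt · A_b · n = 67.01 × 0.7854 × 6 = 315.8 kips.
Design strength φR_n = 0.75 × 315.8 = 237 kips.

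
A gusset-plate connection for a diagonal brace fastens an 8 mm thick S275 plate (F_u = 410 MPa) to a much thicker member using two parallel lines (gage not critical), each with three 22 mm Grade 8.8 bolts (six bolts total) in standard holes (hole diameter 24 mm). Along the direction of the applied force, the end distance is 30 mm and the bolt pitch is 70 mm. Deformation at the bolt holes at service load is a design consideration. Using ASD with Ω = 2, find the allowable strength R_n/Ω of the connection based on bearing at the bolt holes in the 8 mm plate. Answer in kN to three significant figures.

417 kN

Per bolt r_n = 1.2 l_c t F_u ≤ 2.4 d t F_u; upper limit = 2.4 × 22 × 8 × 410 / 1000 = 173.2 kN.
Edge bolt: l_c = 30 − 24/2 = 18 mm → 1.2 × 18 × 8 × 410 / 1000 = 70.85 → r_n = 70.85 kN.
Interior bolts: l_c = 70 − 24 = 46 mm → 1.2 × 46 × 8 × 410 / 1000 = 181.1 → r_n = 173.2 kN.
R_n = 2 × 70.85 + 4 × 173.2 = 834.4 kN.
Allowable strength R_n/Ω = 834.4 / 2 = 417 kN.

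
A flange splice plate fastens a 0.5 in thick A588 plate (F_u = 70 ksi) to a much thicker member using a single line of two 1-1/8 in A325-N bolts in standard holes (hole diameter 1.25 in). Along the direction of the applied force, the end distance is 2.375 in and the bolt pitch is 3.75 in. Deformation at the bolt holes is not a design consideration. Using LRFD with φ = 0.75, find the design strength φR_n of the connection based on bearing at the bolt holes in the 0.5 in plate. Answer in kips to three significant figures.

Per bolt r_n = 1.5 l_c t F_u ≤ 3.0 d t F_u; upper limit = 3.0 × 1.125 × 0.5 × 70 = 118.1 kips.
Edge bolt: l_c = 2.375 − 1.25/2 = 1.75 in → 1.5 × 1.75 × 0.5 × 70 = 91.88 → r_n = 91.88 kips.
Interior bolts: l_c = 3.75 − 1.25 = 2.5 in → 1.5 × 2.5 × 0.5 × 70 = 131.2 → r_n = 118.1 kips.
R_n = 1 × 91.88 + 1 × 118.1 = 210 kips.
Design strength φR_n = 0.75 × 210 = 158 kips.

158 kips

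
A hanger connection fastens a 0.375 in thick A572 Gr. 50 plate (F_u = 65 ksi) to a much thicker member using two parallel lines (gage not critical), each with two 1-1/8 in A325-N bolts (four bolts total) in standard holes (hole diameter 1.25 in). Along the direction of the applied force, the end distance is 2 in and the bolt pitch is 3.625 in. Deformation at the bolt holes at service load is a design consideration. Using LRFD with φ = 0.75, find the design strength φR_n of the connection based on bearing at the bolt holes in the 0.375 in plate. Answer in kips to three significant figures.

159 kips

Per bolt r_n = 1.2 l_c t F_u ≤ 2.4 d t F_u; upper limit = 2.4 × 1.125 × 0.375 × 65 = 65.81 kips.
Edge bolt: l_c = 2 − 1.25/2 = 1.375 in → 1.2 × 1.375 × 0.375 × 65 = 40.22 → r_n = 40.22 kips.
Interior bolts: l_c = 3.625 − 1.25 = 2.375 in → 1.2 × 2.375 × 0.375 × 65 = 69.47 → r_n = 65.81 kips.
R_n = 2 × 40.22 + 2 × 65.81 = 212.1 kips.
Design strength φR_n = 0.75 × 212.1 = 159 kips.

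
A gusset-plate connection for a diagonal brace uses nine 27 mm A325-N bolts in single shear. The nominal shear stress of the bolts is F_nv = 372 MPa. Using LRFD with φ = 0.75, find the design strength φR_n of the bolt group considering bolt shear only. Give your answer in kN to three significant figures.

1440 kN

A_b = π × 27² / 4 = 572.6 mm².
R_n = F_nv · A_b · n · n_s = 372 × 572.6 × 9 × 1 / 1000 = 1917 kN.
Design strength φR_n = 0.75 × 1917 = 1440 kN.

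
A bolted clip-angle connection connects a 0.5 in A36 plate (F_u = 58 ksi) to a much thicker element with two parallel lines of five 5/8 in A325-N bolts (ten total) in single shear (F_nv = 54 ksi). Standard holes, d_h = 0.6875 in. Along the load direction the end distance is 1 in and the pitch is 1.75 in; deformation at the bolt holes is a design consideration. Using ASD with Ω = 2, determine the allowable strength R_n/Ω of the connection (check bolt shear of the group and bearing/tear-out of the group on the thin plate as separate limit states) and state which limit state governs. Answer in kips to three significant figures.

Bolt shear: A_b = π·0.625²/4 = 0.3068 in²; R_n = 54 × 0.3068 × 10 × 1 = 165.7 kips → 165.7 / 2 = 82.8 kips.
Bearing (1.2 l_c t F_u ≤ 2.4 d t F_u): upper limit = 2.4·0.625·0.5·58 = 43.5 kips.
  Edge l_c = 1 − 0.6875/2 = 0.6562 → r_n = 22.84 kips; interior l_c = 1.75 − 0.6875 = 1.062 → r_n = 36.97 kips.
  R_n,bearing = 2·22.84 + 8·36.97 = 341.5 kips → 341.5 / 2 = 171 kips.
Bolt shear governs: 82.8 kips.

82.8 kips (bolt shear governs)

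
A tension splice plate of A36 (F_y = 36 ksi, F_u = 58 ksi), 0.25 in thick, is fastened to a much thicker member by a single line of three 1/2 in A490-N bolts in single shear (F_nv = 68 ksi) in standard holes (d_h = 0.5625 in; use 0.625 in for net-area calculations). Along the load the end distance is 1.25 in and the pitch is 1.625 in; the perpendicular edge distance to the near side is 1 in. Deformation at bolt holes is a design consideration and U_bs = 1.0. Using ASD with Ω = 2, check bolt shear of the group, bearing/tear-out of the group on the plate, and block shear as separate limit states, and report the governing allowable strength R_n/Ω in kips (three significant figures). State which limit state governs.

Bolt shear: A_b = π·0.5²/4 = 0.1963 in²; R_n = 68 × 0.1963 × 3 × 1 = 40.06 kips → 40.06 / 2 = 20 kips.
Bearing: edge l_c = 0.9688, r_n = 16.86 kips; interior l_c = 1.062, r_n = 17.4 kips; R_n = 16.86 + 2·17.4 = 51.66 kips → 25.8 kips.
Block shear: A_gv = 1.125, A_nv = 0.7344, A_nt = 0.1719 in²; R_n = min(0.6F_uA_nv, 0.6F_yA_gv) + U_bs·F_u·A_nt = 34.27 kips → 17.1 kips.
Block shear governs: 17.1 kips.

17.1 kips (block shear governs)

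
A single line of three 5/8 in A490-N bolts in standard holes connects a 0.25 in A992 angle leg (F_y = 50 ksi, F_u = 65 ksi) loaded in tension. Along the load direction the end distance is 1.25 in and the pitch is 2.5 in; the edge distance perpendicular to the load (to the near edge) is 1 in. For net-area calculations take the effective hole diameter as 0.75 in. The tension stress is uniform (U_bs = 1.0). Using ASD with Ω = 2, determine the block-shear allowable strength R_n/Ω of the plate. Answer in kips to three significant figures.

26.4 kips

Shear plane L_v = 1.25 + 2·2.5 = 6.25 in; A_gv = 6.25 × 0.25 = 1.562 in².
A_nv = (6.25 − 2.5·0.75) × 0.25 = 1.094 in².
A_nt = (1 − 0.5·0.75) × 0.25 = 0.1562 in².
0.6 F_u A_nv = 42.66 kips; 0.6 F_y A_gv = 46.88 kips → shear rupture governs the shear term.
R_n = 42.66 + 1.0 × 65 × 0.1562 = 52.81 kips.
Allowable strength R_n/Ω = 52.81 / 2 = 26.4 kips.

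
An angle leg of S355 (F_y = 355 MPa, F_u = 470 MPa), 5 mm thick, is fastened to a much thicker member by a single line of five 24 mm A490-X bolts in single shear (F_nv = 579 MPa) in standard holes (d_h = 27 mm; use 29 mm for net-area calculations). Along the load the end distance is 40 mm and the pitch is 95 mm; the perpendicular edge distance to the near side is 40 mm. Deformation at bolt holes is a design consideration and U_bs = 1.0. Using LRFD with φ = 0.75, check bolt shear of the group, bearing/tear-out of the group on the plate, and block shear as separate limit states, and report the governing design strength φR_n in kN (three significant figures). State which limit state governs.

Bolt shear: A_b = π·24²/4 = 452.4 mm²; R_n = 579 × 452.4 × 5 × 1 / 1000 = 1310 kN → 0.75 × 1310 = 982 kN.
Bearing: edge l_c = 26.5, r_n = 74.73 kN; interior l_c = 68, r_n = 135.4 kN; R_n = 74.73 + 4·135.4 = 616.2 kN → 462 kN.
Block shear: A_gv = 2100, A_nv = 1448, A_nt = 127.5 mm²; R_n = min(0.6F_uA_nv, 0.6F_yA_gv) + U_bs·F_u·A_nt = 468.1 kN → 351 kN.
Block shear governs: 351 kN.

351 kN (block shear governs)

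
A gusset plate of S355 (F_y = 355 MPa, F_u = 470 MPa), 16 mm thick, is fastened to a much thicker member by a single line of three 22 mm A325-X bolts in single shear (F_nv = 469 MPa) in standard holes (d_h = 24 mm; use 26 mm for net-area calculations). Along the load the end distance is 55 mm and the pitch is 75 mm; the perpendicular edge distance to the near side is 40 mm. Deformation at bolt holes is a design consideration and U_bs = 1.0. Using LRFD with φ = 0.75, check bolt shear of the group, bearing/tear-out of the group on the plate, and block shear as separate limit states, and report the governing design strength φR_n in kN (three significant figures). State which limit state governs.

Bolt shear: A_b = π·22²/4 = 380.1 mm²; R_n = 469 × 380.1 × 3 × 1 / 1000 = 534.8 kN → 0.75 × 534.8 = 401 kN.
Bearing: edge l_c = 43, r_n = 388 kN; interior l_c = 51, r_n = 397.1 kN; R_n = 388 + 2·397.1 = 1182 kN → 887 kN.
Block shear: A_gv = 3280, A_nv = 2240, A_nt = 432 mm²; R_n = min(0.6F_uA_nv, 0.6F_yA_gv) + U_bs·F_u·A_nt = 834.7 kN → 626 kN.
Bolt shear governs: 401 kN.

401 kN (bolt shear governs)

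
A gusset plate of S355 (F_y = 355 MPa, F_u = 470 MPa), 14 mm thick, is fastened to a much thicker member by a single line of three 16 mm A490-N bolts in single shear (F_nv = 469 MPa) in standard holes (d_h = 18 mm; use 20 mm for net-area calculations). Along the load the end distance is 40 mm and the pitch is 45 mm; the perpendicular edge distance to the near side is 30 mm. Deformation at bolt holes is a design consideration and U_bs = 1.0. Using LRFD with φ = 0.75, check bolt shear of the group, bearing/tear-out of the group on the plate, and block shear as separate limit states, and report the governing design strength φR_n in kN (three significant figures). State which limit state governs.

212 kN (bolt shear governs)

Bolt shear: A_b = π·16²/4 = 201.1 mm²; R_n = 469 × 201.1 × 3 × 1 / 1000 = 282.9 kN → 0.75 × 282.9 = 212 kN.
Bearing: edge l_c = 31, r_n = 244.8 kN; interior l_c = 27, r_n = 213.2 kN; R_n = 244.8 + 2·213.2 = 671.2 kN → 503 kN.
Block shear: A_gv = 1820, A_nv = 1120, A_nt = 280 mm²; R_n = min(0.6F_uA_nv, 0.6F_yA_gv) + U_bs·F_u·A_nt = 447.4 kN → 336 kN.
Bolt shear governs: 212 kN.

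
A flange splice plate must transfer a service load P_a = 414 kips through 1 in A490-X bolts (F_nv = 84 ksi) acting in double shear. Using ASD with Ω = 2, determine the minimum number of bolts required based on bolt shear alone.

7 bolts

A_b = π·1²/4 = 0.7854 in².
Per-bolt allowable strength R_n/Ω = 84 × 0.7854 × 2 / 2 = 65.97 kips.
n ≥ 414 / 65.97 = 6.275 → use 7 bolts.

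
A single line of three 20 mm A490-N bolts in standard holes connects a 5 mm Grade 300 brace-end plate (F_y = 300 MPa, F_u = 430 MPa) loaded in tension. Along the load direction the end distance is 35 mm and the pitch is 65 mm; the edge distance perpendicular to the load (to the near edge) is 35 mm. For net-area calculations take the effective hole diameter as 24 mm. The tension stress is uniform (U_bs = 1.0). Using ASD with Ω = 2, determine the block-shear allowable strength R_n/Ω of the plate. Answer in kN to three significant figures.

Shear plane L_v = 35 + 2·65 = 165 mm; A_gv = 165 × 5 = 825 mm².
A_nv = (165 − 2.5·24) × 5 = 525 mm².
A_nt = (35 − 0.5·24) × 5 = 115 mm².
0.6 F_u A_nv = 135.4 kN; 0.6 F_y A_gv = 148.5 kN → shear rupture governs the shear term.
R_n = 135.4 + 1.0 × 430 × 115 / 1000 = 184.9 kN.
Allowable strength R_n/Ω = 184.9 / 2 = 92.4 kN.

92.4 kN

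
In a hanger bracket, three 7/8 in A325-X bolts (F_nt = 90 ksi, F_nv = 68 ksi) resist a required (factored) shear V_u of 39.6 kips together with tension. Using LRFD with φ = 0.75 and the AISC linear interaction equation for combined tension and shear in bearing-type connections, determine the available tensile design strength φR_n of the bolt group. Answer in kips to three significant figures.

106 kips

A_b = π·0.875²/4 = 0.6013 in²; f_rv = 39.6 / (3 × 0.6013) = 21.95 ksi.
F'_nt = 1.3 F_nt − (F_nt / φF_nv) f_rv = 1.3·90 − (90/(0.75·68))·21.95 = 78.26 ksi, capped at F_nt → F'_nt = 78.26 ksi.
R_n = F'_nt · A_b · n = 78.26 × 0.6013 × 3 = 141.2 kips.
Design strength φR_n = 0.75 × 141.2 = 106 kips.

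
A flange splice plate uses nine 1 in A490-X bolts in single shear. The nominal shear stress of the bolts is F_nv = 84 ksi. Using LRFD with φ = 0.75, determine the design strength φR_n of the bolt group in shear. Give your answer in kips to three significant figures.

445 kips

A_b = π × 1² / 4 = 0.7854 in².
R_n = F_nv · A_b · n · n_s = 84 × 0.7854 × 9 × 1 = 593.8 kips.
Design strength φR_n = 0.75 × 593.8 = 445 kips.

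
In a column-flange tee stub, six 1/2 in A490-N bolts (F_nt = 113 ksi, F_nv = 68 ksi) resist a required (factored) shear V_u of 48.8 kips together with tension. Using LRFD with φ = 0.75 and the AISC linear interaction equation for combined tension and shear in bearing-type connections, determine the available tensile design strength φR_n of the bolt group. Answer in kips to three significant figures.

48.7 kips

A_b = π·0.5²/4 = 0.1963 in²; f_rv = 48.8 / (6 × 0.1963) = 41.42 ksi.
F'_nt = 1.3 F_nt − (F_nt / φF_nv) f_rv = 1.3·113 − (113/(0.75·68))·41.42 = 55.12 ksi, capped at F_nt → F'_nt = 55.12 ksi.
R_n = F'_nt · A_b · n = 55.12 × 0.1963 × 6 = 64.94 kips.
Design strength φR_n = 0.75 × 64.94 = 48.7 kips.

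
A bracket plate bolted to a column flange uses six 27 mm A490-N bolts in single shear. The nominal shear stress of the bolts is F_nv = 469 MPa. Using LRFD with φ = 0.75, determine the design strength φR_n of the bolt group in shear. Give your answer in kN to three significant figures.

1210 kN

A_b = π × 27² / 4 = 572.6 mm².
R_n = F_nv · A_b · n · n_s = 469 × 572.6 × 6 × 1 / 1000 = 1611 kN.
Design strength φR_n = 0.75 × 1611 = 1210 kN.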